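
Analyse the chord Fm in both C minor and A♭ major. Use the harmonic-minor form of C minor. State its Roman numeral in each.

iv in C minor; vi in A♭ major

The scale of C minor (harmonic minor) is C D E♭ F G A♭ B; F is degree 4, and the triad built there (F-A♭-C) is minor, so it is iv.
The scale of A♭ major is A♭ B♭ C D♭ E♭ F G; F is degree 6, and the triad built there (F-A♭-C) is minor, so it is vi.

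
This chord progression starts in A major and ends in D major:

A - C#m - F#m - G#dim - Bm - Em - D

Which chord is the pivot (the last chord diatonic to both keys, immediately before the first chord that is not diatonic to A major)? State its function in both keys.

Chords diatonic to A major: A, Bm, C#m, D, E, F#m, G#dim.
Reading the progression, the first chord not in that set is Em, so the modulation leaves A major there.
The chord immediately before Em is Bm, which is diatonic to both keys: ii in A major and vi in D major.

Bm — ii in A major, vi in D major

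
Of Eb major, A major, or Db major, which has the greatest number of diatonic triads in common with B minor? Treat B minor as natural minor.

A major

Triads of B minor (natural minor): Bm (i), C#dim (ii°), D (III), Em (iv), F#m (v), G (VI), A (VII).
Eb major shares 0: none.
A major shares 4: Bm, D, F#m, A.
Db major shares 0: none.
The most common triads (4) are shared with A major.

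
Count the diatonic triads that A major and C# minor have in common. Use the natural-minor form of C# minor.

4

Diatonic triads of A major: A (I), Bm (ii), C#m (iii), D (IV), E (V), F#m (vi), G#dim (vii°).
Diatonic triads of C# minor (natural minor): C#m (i), D#dim (ii°), E (III), F#m (iv), G#m (v), A (VI), B (VII).
Matching root and quality in both lists: A, C#m, E, F#m.
That gives 4 common triads.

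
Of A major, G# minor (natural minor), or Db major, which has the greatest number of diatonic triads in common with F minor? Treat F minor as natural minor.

Db major

Triads of F minor (natural minor): Fm (i), Gdim (ii°), Ab (III), Bbm (iv), Cm (v), Db (VI), Eb (VII).
A major shares 0: none.
G# minor (natural minor) shares 0: none.
Db major shares 4: Fm, Ab, Bbm, Db.
The most common triads (4) are shared with Db major.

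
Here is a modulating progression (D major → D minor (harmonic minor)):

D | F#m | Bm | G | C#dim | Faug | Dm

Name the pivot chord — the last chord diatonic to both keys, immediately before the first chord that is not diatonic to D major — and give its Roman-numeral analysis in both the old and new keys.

Chords diatonic to D major: D, Em, F#m, G, A, Bm, C#dim.
Reading the progression, the first chord not in that set is Faug, so the modulation leaves D major there.
The chord immediately before Faug is C#dim, which is diatonic to both keys: vii° in D major and vii° in D minor.

C#dim — vii° in D major, vii° in D minor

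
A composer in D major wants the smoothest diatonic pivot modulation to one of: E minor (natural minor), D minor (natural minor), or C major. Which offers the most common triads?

E minor

Triads of D major: D (I), Em (ii), F#m (iii), G (IV), A (V), Bm (vi), C#dim (vii°).
E minor (natural minor) shares 4: D, Em, G, Bm.
D minor (natural minor) shares 0: none.
C major shares 2: Em, G.
The most common triads (4) are shared with E minor.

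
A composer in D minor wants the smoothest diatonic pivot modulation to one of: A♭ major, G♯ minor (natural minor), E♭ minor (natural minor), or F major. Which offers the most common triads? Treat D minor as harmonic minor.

F major

Triads of D minor (harmonic minor): Dm (i), Edim (ii°), Faug (III+), Gm (iv), A (V), B♭ (VI), C♯dim (vii°).
A♭ major shares 0: none.
G♯ minor (natural minor) shares 0: none.
E♭ minor (natural minor) shares 0: none.
F major shares 4: Dm, Edim, Gm, B♭.
The most common triads (4) are shared with F major.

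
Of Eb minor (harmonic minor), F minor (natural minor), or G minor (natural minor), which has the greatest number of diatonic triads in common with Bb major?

Triads of Bb major: Bb major (I), C minor (ii), D minor (iii), Eb major (IV), F major (V), G minor (vi), A diminished (vii°).
Eb minor (harmonic minor) shares 1: Bb.
F minor (natural minor) shares 2: Cm, Eb.
G minor (natural minor) shares 7: Bb, Cm, Dm, Eb, F, Gm, Adim.
The most common triads (7) are shared with G minor.

G minor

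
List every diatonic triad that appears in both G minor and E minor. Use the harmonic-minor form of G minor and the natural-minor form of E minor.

D, F♯dim

Triads in G minor (harmonic minor): G minor (i), A diminished (ii°), B♭ augmented (III+), C minor (iv), D major (V), E♭ major (VI), F♯ diminished (vii°).
Triads in E minor (natural minor): E minor (i), F♯ diminished (ii°), G major (III), A minor (iv), B minor (v), C major (VI), D major (VII).
Shared triads with their functions: D major (V in G minor, VII in E minor); F♯ diminished (vii° in G minor, ii° in E minor).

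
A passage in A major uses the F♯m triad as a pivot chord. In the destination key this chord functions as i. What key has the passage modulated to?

F♯ minor

The numeral i denotes a minor triad on scale degree 1. With F♯ on degree 1, the tonic of the new key is F♯.
Degree 1 carries a minor triad in minor keys, so the destination is F♯ minor.
Check: the diatonic triads of F♯ minor (natural minor) are F♯m (i), G♯dim (ii°), A (III), Bm (iv), C♯m (v), D (VI), E (VII) — F♯m is indeed i.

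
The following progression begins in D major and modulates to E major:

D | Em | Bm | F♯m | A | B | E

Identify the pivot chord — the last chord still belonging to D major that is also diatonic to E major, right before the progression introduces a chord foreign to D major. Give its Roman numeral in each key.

A — V in D major, IV in E major

Chords diatonic to D major: D, Em, F♯m, G, A, Bm, C♯dim.
Reading the progression, the first chord not in that set is B, so the modulation leaves D major there.
The chord immediately before B is A, which is diatonic to both keys: V in D major and IV in E major.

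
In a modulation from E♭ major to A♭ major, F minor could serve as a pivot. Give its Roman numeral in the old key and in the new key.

ii in E♭ major; vi in A♭ major

The scale of E♭ major is E♭ F G A♭ B♭ C D; F is degree 2, and the triad built there (F-A♭-C) is minor, so it is ii.
The scale of A♭ major is A♭ B♭ C D♭ E♭ F G; F is degree 6, and the triad built there (F-A♭-C) is minor, so it is vi.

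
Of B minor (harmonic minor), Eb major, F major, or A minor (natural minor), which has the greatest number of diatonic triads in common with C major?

A minor

Triads of C major: C (I), Dm (ii), Em (iii), F (IV), G (V), Am (vi), Bdim (vii°).
B minor (harmonic minor) shares 2: Em, G.
Eb major shares 0: none.
F major shares 4: C, Dm, F, Am.
A minor (natural minor) shares 7: C, Dm, Em, F, G, Am, Bdim.
The most common triads (7) are shared with A minor.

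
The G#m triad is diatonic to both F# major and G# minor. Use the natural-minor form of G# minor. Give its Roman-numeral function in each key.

The scale of F# major is F# G# A# B C# D# E#; G# is degree 2, and the triad built there (G#-B-D#) is minor, so it is ii.
The scale of G# minor (natural minor) is G# A# B C# D# E F#; G# is degree 1, and the triad built there (G#-B-D#) is minor, so it is i.

ii in F# major; i in G# minor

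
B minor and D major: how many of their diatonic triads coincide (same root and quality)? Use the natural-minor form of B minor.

7

Diatonic triads of B minor (natural minor): Bm (i), C#dim (ii°), D (III), Em (iv), F#m (v), G (VI), A (VII).
Diatonic triads of D major: D (I), Em (ii), F#m (iii), G (IV), A (V), Bm (vi), C#dim (vii°).
Matching root and quality in both lists: Bm, C#dim, D, Em, F#m, G, A.
That gives 7 common triads.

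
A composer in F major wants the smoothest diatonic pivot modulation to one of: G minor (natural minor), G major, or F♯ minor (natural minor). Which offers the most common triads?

G minor

Triads of F major: F (I), Gm (ii), Am (iii), B♭ (IV), C (V), Dm (vi), Edim (vii°).
G minor (natural minor) shares 4: F, Gm, B♭, Dm.
G major shares 2: Am, C.
F♯ minor (natural minor) shares 0: none.
The most common triads (4) are shared with G minor.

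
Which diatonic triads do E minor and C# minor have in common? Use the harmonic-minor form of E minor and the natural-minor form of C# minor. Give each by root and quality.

B, D#dim

Triads in E minor (harmonic minor): Em (i), F#dim (ii°), Gaug (III+), Am (iv), B (V), C (VI), D#dim (vii°).
Triads in C# minor (natural minor): C#m (i), D#dim (ii°), E (III), F#m (iv), G#m (v), A (VI), B (VII).
Shared triads with their functions: B (V in E minor, VII in C# minor); D#dim (vii° in E minor, ii° in C# minor).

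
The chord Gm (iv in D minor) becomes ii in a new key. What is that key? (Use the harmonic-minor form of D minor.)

F major

The numeral ii denotes a minor triad on scale degree 2. With G on degree 2, the tonic of the new key is F.
Degree 2 carries a minor triad in major keys, so the destination is F major.
Check: the diatonic triads of F major are F (I), Gm (ii), Am (iii), Bb (IV), C (V), Dm (vi), Edim (vii°) — Gm is indeed ii.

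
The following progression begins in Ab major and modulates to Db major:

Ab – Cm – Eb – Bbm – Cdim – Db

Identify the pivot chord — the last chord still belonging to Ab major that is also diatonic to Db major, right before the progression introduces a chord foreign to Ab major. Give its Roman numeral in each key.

Bbm — ii in Ab major, vi in Db major

Chords diatonic to Ab major: Ab, Bbm, Cm, Db, Eb, Fm, Gdim.
Reading the progression, the first chord not in that set is Cdim, so the modulation leaves Ab major there.
The chord immediately before Cdim is Bbm, which is diatonic to both keys: ii in Ab major and vi in Db major.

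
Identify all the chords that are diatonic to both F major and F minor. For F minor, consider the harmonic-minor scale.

C, Edim

Triads in F major: F (I), Gm (ii), Am (iii), Bb (IV), C (V), Dm (vi), Edim (vii°).
Triads in F minor (harmonic minor): Fm (i), Gdim (ii°), Abaug (III+), Bbm (iv), C (V), Db (VI), Edim (vii°).
Shared triads with their functions: C (V in F major, V in F minor); Edim (vii° in F major, vii° in F minor).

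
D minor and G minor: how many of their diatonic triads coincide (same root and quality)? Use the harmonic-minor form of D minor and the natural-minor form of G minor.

3

Diatonic triads of D minor (harmonic minor): D minor (i), E diminished (ii°), F augmented (III+), G minor (iv), A major (V), B♭ major (VI), C♯ diminished (vii°).
Diatonic triads of G minor (natural minor): G minor (i), A diminished (ii°), B♭ major (III), C minor (iv), D minor (v), E♭ major (VI), F major (VII).
Matching root and quality in both lists: D minor, G minor, B♭ major.
That gives 3 common triads.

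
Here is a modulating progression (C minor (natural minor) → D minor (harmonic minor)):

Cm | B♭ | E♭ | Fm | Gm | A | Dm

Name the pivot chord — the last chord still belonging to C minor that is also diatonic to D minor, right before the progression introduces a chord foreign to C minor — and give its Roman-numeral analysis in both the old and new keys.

Chords diatonic to C minor: Cm, Ddim, E♭, Fm, Gm, A♭, B♭.
Reading the progression, the first chord not in that set is A, so the modulation leaves C minor there.
The chord immediately before A is Gm, which is diatonic to both keys: v in C minor and iv in D minor.

Gm — v in C minor, iv in D minor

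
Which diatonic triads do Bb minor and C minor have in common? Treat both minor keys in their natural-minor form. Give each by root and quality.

Fm, Ab

Triads in Bb minor (natural minor): Bbm (i), Cdim (ii°), Db (III), Ebm (iv), Fm (v), Gb (VI), Ab (VII).
Triads in C minor (natural minor): Cm (i), Ddim (ii°), Eb (III), Fm (iv), Gm (v), Ab (VI), Bb (VII).
Shared triads with their functions: Fm (v in Bb minor, iv in C minor); Ab (VII in Bb minor, VI in C minor).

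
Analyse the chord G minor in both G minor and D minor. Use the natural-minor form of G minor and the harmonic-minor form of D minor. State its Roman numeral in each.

i in G minor; iv in D minor

The scale of G minor (natural minor) is G A Bb C D Eb F; G is degree 1, and the triad built there (G-Bb-D) is minor, so it is i.
The scale of D minor (harmonic minor) is D E F G A Bb C#; G is degree 4, and the triad built there (G-Bb-D) is minor, so it is iv.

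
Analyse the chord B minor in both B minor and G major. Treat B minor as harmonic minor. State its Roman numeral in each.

The scale of B minor (harmonic minor) is B C♯ D E F♯ G A♯; B is degree 1, and the triad built there (B-D-F♯) is minor, so it is i.
The scale of G major is G A B C D E F♯; B is degree 3, and the triad built there (B-D-F♯) is minor, so it is iii.

i in B minor; iii in G major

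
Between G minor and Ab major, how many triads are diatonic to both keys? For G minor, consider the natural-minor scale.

Diatonic triads of G minor (natural minor): Gm (i), Adim (ii°), Bb (III), Cm (iv), Dm (v), Eb (VI), F (VII).
Diatonic triads of Ab major: Ab (I), Bbm (ii), Cm (iii), Db (IV), Eb (V), Fm (vi), Gdim (vii°).
Matching root and quality in both lists: Cm, Eb.
That gives 2 common triads.

2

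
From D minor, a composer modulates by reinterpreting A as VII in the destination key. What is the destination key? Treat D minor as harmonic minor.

B minor

The numeral VII denotes a major triad on scale degree 7. With A on degree 7, the tonic of the new key is B.
Degree 7 carries a major triad in natural-minor keys, so the destination is B minor.
Check: the diatonic triads of B minor (natural minor) are Bm (i), C#dim (ii°), D (III), Em (iv), F#m (v), G (VI), A (VII) — A is indeed VII.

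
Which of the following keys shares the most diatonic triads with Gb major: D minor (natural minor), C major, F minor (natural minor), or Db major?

Db major

Triads of Gb major: Gb major (I), Ab minor (ii), Bb minor (iii), Cb major (IV), Db major (V), Eb minor (vi), F diminished (vii°).
D minor (natural minor) shares 0: none.
C major shares 0: none.
F minor (natural minor) shares 2: Bbm, Db.
Db major shares 4: Gb, Bbm, Db, Ebm.
The most common triads (4) are shared with Db major.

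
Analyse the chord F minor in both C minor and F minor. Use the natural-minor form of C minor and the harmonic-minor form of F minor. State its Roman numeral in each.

iv in C minor; i in F minor

The scale of C minor (natural minor) is C D Eb F G Ab Bb; F is degree 4, and the triad built there (F-Ab-C) is minor, so it is iv.
The scale of F minor (harmonic minor) is F G Ab Bb C Db E; F is degree 1, and the triad built there (F-Ab-C) is minor, so it is i.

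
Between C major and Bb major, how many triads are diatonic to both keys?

2

Diatonic triads of C major: C (I), Dm (ii), Em (iii), F (IV), G (V), Am (vi), Bdim (vii°).
Diatonic triads of Bb major: Bb (I), Cm (ii), Dm (iii), Eb (IV), F (V), Gm (vi), Adim (vii°).
Matching root and quality in both lists: Dm, F.
That gives 2 common triads.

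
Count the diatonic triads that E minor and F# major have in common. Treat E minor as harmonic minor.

Diatonic triads of E minor (harmonic minor): Em (i), F#dim (ii°), Gaug (III+), Am (iv), B (V), C (VI), D#dim (vii°).
Diatonic triads of F# major: F# (I), G#m (ii), A#m (iii), B (IV), C# (V), D#m (vi), E#dim (vii°).
Matching root and quality in both lists: B.
That gives 1 common triad.

1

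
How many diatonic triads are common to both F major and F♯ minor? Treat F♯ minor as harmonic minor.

Diatonic triads of F major: F (I), Gm (ii), Am (iii), B♭ (IV), C (V), Dm (vi), Edim (vii°).
Diatonic triads of F♯ minor (harmonic minor): F♯m (i), G♯dim (ii°), Aaug (III+), Bm (iv), C♯ (V), D (VI), E♯dim (vii°).
No triad has the same root and quality in both keys.

0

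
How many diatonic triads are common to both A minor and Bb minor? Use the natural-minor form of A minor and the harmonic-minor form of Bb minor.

Diatonic triads of A minor (natural minor): Am (i), Bdim (ii°), C (III), Dm (iv), Em (v), F (VI), G (VII).
Diatonic triads of Bb minor (harmonic minor): Bbm (i), Cdim (ii°), Dbaug (III+), Ebm (iv), F (V), Gb (VI), Adim (vii°).
Matching root and quality in both lists: F.
That gives 1 common triad.

1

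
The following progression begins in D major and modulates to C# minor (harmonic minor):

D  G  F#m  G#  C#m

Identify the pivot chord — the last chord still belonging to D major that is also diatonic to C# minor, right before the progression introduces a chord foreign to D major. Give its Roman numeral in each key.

F#m — iii in D major, iv in C# minor

Chords diatonic to D major: D, Em, F#m, G, A, Bm, C#dim.
Reading the progression, the first chord not in that set is G#, so the modulation leaves D major there.
The chord immediately before G# is F#m, which is diatonic to both keys: iii in D major and iv in C# minor.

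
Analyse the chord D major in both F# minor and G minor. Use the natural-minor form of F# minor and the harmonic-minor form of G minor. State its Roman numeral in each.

VI in F# minor; V in G minor

The scale of F# minor (natural minor) is F# G# A B C# D E; D is degree 6, and the triad built there (D-F#-A) is major, so it is VI.
The scale of G minor (harmonic minor) is G A Bb C D Eb F#; D is degree 5, and the triad built there (D-F#-A) is major, so it is V.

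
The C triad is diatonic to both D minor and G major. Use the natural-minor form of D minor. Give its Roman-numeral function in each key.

VII in D minor; IV in G major

The scale of D minor (natural minor) is D E F G A Bb C; C is degree 7, and the triad built there (C-E-G) is major, so it is VII.
The scale of G major is G A B C D E F#; C is degree 4, and the triad built there (C-E-G) is major, so it is IV.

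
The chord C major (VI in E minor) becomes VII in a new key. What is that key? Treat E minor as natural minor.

D minor

The numeral VII denotes a major triad on scale degree 7. With C on degree 7, the tonic of the new key is D.
Degree 7 carries a major triad in natural-minor keys, so the destination is D minor.
Check: the diatonic triads of D minor (natural minor) are Dm (i), Edim (ii°), F (III), Gm (iv), Am (v), Bb (VI), C (VII) — C major is indeed VII.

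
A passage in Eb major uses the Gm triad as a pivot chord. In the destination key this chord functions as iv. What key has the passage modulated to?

D minor

The numeral iv denotes a minor triad on scale degree 4. With G on degree 4, the tonic of the new key is D.
Degree 4 carries a minor triad in minor keys, so the destination is D minor.
Check: the diatonic triads of D minor (natural minor) are Dm (i), Edim (ii°), F (III), Gm (iv), Am (v), Bb (VI), C (VII) — Gm is indeed iv.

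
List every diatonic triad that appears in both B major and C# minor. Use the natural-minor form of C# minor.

B, C#m, E, G#m

Triads in B major: B (I), C#m (ii), D#m (iii), E (IV), F# (V), G#m (vi), A#dim (vii°).
Triads in C# minor (natural minor): C#m (i), D#dim (ii°), E (III), F#m (iv), G#m (v), A (VI), B (VII).
Shared triads with their functions: B (I in B major, VII in C# minor); C#m (ii in B major, i in C# minor); E (IV in B major, III in C# minor); G#m (vi in B major, v in C# minor).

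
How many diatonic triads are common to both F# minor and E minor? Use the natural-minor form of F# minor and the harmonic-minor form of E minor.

0

Diatonic triads of F# minor (natural minor): F#m (i), G#dim (ii°), A (III), Bm (iv), C#m (v), D (VI), E (VII).
Diatonic triads of E minor (harmonic minor): Em (i), F#dim (ii°), Gaug (III+), Am (iv), B (V), C (VI), D#dim (vii°).
No triad has the same root and quality in both keys.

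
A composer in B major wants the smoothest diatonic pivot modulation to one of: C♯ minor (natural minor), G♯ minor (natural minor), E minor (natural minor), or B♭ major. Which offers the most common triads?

Triads of B major: B major (I), C♯ minor (ii), D♯ minor (iii), E major (IV), F♯ major (V), G♯ minor (vi), A♯ diminished (vii°).
C♯ minor (natural minor) shares 4: B, C♯m, E, G♯m.
G♯ minor (natural minor) shares 7: B, C♯m, D♯m, E, F♯, G♯m, A♯dim.
E minor (natural minor) shares 0: none.
B♭ major shares 0: none.
The most common triads (7) are shared with G♯ minor.

G♯ minor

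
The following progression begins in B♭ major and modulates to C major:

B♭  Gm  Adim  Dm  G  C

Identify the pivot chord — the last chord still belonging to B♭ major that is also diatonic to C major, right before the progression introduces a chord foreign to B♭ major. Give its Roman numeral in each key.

Chords diatonic to B♭ major: B♭, Cm, Dm, E♭, F, Gm, Adim.
Reading the progression, the first chord not in that set is G, so the modulation leaves B♭ major there.
The chord immediately before G is Dm, which is diatonic to both keys: iii in B♭ major and ii in C major.

Dm — iii in B♭ major, ii in C major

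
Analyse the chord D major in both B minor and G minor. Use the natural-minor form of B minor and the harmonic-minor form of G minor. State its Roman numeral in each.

The scale of B minor (natural minor) is B C# D E F# G A; D is degree 3, and the triad built there (D-F#-A) is major, so it is III.
The scale of G minor (harmonic minor) is G A Bb C D Eb F#; D is degree 5, and the triad built there (D-F#-A) is major, so it is V.

III in B minor; V in G minor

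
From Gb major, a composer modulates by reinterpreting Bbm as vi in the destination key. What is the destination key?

Db major

The numeral vi denotes a minor triad on scale degree 6. With Bb on degree 6, the tonic of the new key is Db.
Degree 6 carries a minor triad in major keys, so the destination is Db major.
Check: the diatonic triads of Db major are Db (I), Ebm (ii), Fm (iii), Gb (IV), Ab (V), Bbm (vi), Cdim (vii°) — Bbm is indeed vi.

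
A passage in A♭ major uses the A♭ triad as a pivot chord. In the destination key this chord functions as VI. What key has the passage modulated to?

C minor

The numeral VI denotes a major triad on scale degree 6. With A♭ on degree 6, the tonic of the new key is C.
Degree 6 carries a major triad in minor keys, so the destination is C minor.
Check: the diatonic triads of C minor (natural minor) are Cm (i), Ddim (ii°), E♭ (III), Fm (iv), Gm (v), A♭ (VI), B♭ (VII) — A♭ is indeed VI.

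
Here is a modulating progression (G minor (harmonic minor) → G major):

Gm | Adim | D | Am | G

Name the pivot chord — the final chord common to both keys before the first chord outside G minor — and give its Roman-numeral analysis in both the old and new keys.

D — V in G minor, V in G major

Chords diatonic to G minor: Gm, Adim, Bbaug, Cm, D, Eb, F#dim.
Reading the progression, the first chord not in that set is Am, so the modulation leaves G minor there.
The chord immediately before Am is D, which is diatonic to both keys: V in G minor and V in G major.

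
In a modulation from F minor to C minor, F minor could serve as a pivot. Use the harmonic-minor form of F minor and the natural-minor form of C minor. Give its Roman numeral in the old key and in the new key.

i in F minor; iv in C minor

The scale of F minor (harmonic minor) is F G Ab Bb C Db E; F is degree 1, and the triad built there (F-Ab-C) is minor, so it is i.
The scale of C minor (natural minor) is C D Eb F G Ab Bb; F is degree 4, and the triad built there (F-Ab-C) is minor, so it is iv.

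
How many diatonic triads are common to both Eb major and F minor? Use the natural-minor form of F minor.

Diatonic triads of Eb major: Eb (I), Fm (ii), Gm (iii), Ab (IV), Bb (V), Cm (vi), Ddim (vii°).
Diatonic triads of F minor (natural minor): Fm (i), Gdim (ii°), Ab (III), Bbm (iv), Cm (v), Db (VI), Eb (VII).
Matching root and quality in both lists: Eb, Fm, Ab, Cm.
That gives 4 common triads.

4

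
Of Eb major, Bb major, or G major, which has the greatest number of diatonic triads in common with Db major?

Eb major

Triads of Db major: Db major (I), Eb minor (ii), F minor (iii), Gb major (IV), Ab major (V), Bb minor (vi), C diminished (vii°).
Eb major shares 2: Fm, Ab.
Bb major shares 0: none.
G major shares 0: none.
The most common triads (2) are shared with Eb major.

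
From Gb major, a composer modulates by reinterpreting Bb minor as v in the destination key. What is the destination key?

Eb minor

The numeral v denotes a minor triad on scale degree 5. With Bb on degree 5, the tonic of the new key is Eb.
Degree 5 carries a minor triad in natural-minor keys, so the destination is Eb minor.
Check: the diatonic triads of Eb minor (natural minor) are Ebm (i), Fdim (ii°), Gb (III), Abm (iv), Bbm (v), Cb (VI), Db (VII) — Bb minor is indeed v.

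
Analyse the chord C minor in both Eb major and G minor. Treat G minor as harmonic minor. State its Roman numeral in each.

The scale of Eb major is Eb F G Ab Bb C D; C is degree 6, and the triad built there (C-Eb-G) is minor, so it is vi.
The scale of G minor (harmonic minor) is G A Bb C D Eb F#; C is degree 4, and the triad built there (C-Eb-G) is minor, so it is iv.

vi in Eb major; iv in G minor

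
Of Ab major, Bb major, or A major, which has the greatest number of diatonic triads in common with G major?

Triads of G major: G major (I), A minor (ii), B minor (iii), C major (IV), D major (V), E minor (vi), F# diminished (vii°).
Ab major shares 0: none.
Bb major shares 0: none.
A major shares 2: Bm, D.
The most common triads (2) are shared with A major.

A major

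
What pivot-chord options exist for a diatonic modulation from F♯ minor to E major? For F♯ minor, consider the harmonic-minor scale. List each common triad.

Triads in F♯ minor (harmonic minor): F♯m (i), G♯dim (ii°), Aaug (III+), Bm (iv), C♯ (V), D (VI), E♯dim (vii°).
Triads in E major: E (I), F♯m (ii), G♯m (iii), A (IV), B (V), C♯m (vi), D♯dim (vii°).
Shared triads with their functions: F♯m (i in F♯ minor, ii in E major).

F♯m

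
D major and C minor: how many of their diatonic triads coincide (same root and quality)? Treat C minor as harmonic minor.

1

Diatonic triads of D major: D major (I), E minor (ii), F# minor (iii), G major (IV), A major (V), B minor (vi), C# diminished (vii°).
Diatonic triads of C minor (harmonic minor): C minor (i), D diminished (ii°), Eb augmented (III+), F minor (iv), G major (V), Ab major (VI), B diminished (vii°).
Matching root and quality in both lists: G major.
That gives 1 common triad.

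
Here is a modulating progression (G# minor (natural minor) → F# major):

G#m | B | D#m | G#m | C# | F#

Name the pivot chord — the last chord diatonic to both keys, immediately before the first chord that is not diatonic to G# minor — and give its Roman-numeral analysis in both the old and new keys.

G#m — i in G# minor, ii in F# major

Chords diatonic to G# minor: G#m, A#dim, B, C#m, D#m, E, F#.
Reading the progression, the first chord not in that set is C#, so the modulation leaves G# minor there.
The chord immediately before C# is G#m, which is diatonic to both keys: i in G# minor and ii in F# major.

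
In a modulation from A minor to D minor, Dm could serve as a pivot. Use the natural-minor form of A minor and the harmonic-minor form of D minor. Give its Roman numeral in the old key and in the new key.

iv in A minor; i in D minor

The scale of A minor (natural minor) is A B C D E F G; D is degree 4, and the triad built there (D-F-A) is minor, so it is iv.
The scale of D minor (harmonic minor) is D E F G A B♭ C♯; D is degree 1, and the triad built there (D-F-A) is minor, so it is i.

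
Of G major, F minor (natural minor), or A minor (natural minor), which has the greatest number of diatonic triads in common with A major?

Triads of A major: A (I), Bm (ii), C#m (iii), D (IV), E (V), F#m (vi), G#dim (vii°).
G major shares 2: Bm, D.
F minor (natural minor) shares 0: none.
A minor (natural minor) shares 0: none.
The most common triads (2) are shared with G major.

G major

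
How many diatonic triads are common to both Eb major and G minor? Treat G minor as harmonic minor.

Diatonic triads of Eb major: Eb major (I), F minor (ii), G minor (iii), Ab major (IV), Bb major (V), C minor (vi), D diminished (vii°).
Diatonic triads of G minor (harmonic minor): G minor (i), A diminished (ii°), Bb augmented (III+), C minor (iv), D major (V), Eb major (VI), F# diminished (vii°).
Matching root and quality in both lists: Eb major, G minor, C minor.
That gives 3 common triads.

3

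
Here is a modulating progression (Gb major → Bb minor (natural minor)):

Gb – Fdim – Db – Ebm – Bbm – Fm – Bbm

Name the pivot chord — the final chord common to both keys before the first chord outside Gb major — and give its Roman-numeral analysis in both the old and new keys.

Chords diatonic to Gb major: Gb, Abm, Bbm, Cb, Db, Ebm, Fdim.
Reading the progression, the first chord not in that set is Fm, so the modulation leaves Gb major there.
The chord immediately before Fm is Bbm, which is diatonic to both keys: iii in Gb major and i in Bb minor.

Bbm — iii in Gb major, i in Bb minor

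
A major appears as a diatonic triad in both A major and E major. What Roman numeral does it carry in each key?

I in A major; IV in E major

The scale of A major is A B C# D E F# G#; A is degree 1, and the triad built there (A-C#-E) is major, so it is I.
The scale of E major is E F# G# A B C# D#; A is degree 4, and the triad built there (A-C#-E) is major, so it is IV.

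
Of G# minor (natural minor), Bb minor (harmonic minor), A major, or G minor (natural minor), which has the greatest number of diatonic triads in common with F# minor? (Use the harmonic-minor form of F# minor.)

A major

Triads of F# minor (harmonic minor): F# minor (i), G# diminished (ii°), A augmented (III+), B minor (iv), C# major (V), D major (VI), E# diminished (vii°).
G# minor (natural minor) shares 0: none.
Bb minor (harmonic minor) shares 0: none.
A major shares 4: F#m, G#dim, Bm, D.
G minor (natural minor) shares 0: none.
The most common triads (4) are shared with A major.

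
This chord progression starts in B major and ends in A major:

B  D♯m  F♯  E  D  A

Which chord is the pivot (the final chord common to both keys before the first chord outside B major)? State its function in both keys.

Chords diatonic to B major: B, C♯m, D♯m, E, F♯, G♯m, A♯dim.
Reading the progression, the first chord not in that set is D, so the modulation leaves B major there.
The chord immediately before D is E, which is diatonic to both keys: IV in B major and V in A major.

E — IV in B major, V in A major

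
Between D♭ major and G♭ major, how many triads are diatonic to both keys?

Diatonic triads of D♭ major: D♭ (I), E♭m (ii), Fm (iii), G♭ (IV), A♭ (V), B♭m (vi), Cdim (vii°).
Diatonic triads of G♭ major: G♭ (I), A♭m (ii), B♭m (iii), C♭ (IV), D♭ (V), E♭m (vi), Fdim (vii°).
Matching root and quality in both lists: D♭, E♭m, G♭, B♭m.
That gives 4 common triads.

4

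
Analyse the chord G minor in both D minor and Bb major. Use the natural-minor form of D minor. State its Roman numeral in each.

The scale of D minor (natural minor) is D E F G A Bb C; G is degree 4, and the triad built there (G-Bb-D) is minor, so it is iv.
The scale of Bb major is Bb C D Eb F G A; G is degree 6, and the triad built there (G-Bb-D) is minor, so it is vi.

iv in D minor; vi in Bb major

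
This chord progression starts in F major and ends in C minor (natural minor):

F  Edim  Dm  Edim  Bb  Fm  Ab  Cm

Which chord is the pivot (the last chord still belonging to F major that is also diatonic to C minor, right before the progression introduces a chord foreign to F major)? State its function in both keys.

Bb — IV in F major, VII in C minor

Chords diatonic to F major: F, Gm, Am, Bb, C, Dm, Edim.
Reading the progression, the first chord not in that set is Fm, so the modulation leaves F major there.
The chord immediately before Fm is Bb, which is diatonic to both keys: IV in F major and VII in C minor.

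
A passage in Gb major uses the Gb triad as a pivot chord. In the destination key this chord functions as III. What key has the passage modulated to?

Eb minor

The numeral III denotes a major triad on scale degree 3. With Gb on degree 3, the tonic of the new key is Eb.
Degree 3 carries a major triad in natural-minor keys, so the destination is Eb minor.
Check: the diatonic triads of Eb minor (natural minor) are Ebm (i), Fdim (ii°), Gb (III), Abm (iv), Bbm (v), Cb (VI), Db (VII) — Gb is indeed III.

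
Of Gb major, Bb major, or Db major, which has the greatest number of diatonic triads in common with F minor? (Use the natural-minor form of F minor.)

Db major

Triads of F minor (natural minor): F minor (i), G diminished (ii°), Ab major (III), Bb minor (iv), C minor (v), Db major (VI), Eb major (VII).
Gb major shares 2: Bbm, Db.
Bb major shares 2: Cm, Eb.
Db major shares 4: Fm, Ab, Bbm, Db.
The most common triads (4) are shared with Db major.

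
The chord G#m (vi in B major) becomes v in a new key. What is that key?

C# minor

The numeral v denotes a minor triad on scale degree 5. With G# on degree 5, the tonic of the new key is C#.
Degree 5 carries a minor triad in natural-minor keys, so the destination is C# minor.
Check: the diatonic triads of C# minor (natural minor) are C#m (i), D#dim (ii°), E (III), F#m (iv), G#m (v), A (VI), B (VII) — G#m is indeed v.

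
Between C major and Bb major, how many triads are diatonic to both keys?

2

Diatonic triads of C major: C major (I), D minor (ii), E minor (iii), F major (IV), G major (V), A minor (vi), B diminished (vii°).
Diatonic triads of Bb major: Bb major (I), C minor (ii), D minor (iii), Eb major (IV), F major (V), G minor (vi), A diminished (vii°).
Matching root and quality in both lists: D minor, F major.
That gives 2 common triads.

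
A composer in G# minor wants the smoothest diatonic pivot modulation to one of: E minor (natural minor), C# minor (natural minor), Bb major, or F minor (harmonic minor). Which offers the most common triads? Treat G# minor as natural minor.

Triads of G# minor (natural minor): G# minor (i), A# diminished (ii°), B major (III), C# minor (iv), D# minor (v), E major (VI), F# major (VII).
E minor (natural minor) shares 0: none.
C# minor (natural minor) shares 4: G#m, B, C#m, E.
Bb major shares 0: none.
F minor (harmonic minor) shares 0: none.
The most common triads (4) are shared with C# minor.

C# minor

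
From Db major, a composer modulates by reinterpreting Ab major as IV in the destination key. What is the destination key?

Eb major

The numeral IV denotes a major triad on scale degree 4. With Ab on degree 4, the tonic of the new key is Eb.
Degree 4 carries a major triad in major keys, so the destination is Eb major.
Check: the diatonic triads of Eb major are Eb (I), Fm (ii), Gm (iii), Ab (IV), Bb (V), Cm (vi), Ddim (vii°) — Ab major is indeed IV.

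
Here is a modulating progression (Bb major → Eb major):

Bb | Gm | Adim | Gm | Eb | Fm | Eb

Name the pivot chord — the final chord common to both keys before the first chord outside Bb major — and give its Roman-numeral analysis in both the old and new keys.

Eb — IV in Bb major, I in Eb major

Chords diatonic to Bb major: Bb, Cm, Dm, Eb, F, Gm, Adim.
Reading the progression, the first chord not in that set is Fm, so the modulation leaves Bb major there.
The chord immediately before Fm is Eb, which is diatonic to both keys: IV in Bb major and I in Eb major.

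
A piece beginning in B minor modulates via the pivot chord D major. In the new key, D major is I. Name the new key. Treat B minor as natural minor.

The numeral I denotes a major triad on scale degree 1. With D on degree 1, the tonic of the new key is D.
Degree 1 carries a major triad in major keys, so the destination is D major.
Check: the diatonic triads of D major are D (I), Em (ii), F#m (iii), G (IV), A (V), Bm (vi), C#dim (vii°) — D major is indeed I.

D major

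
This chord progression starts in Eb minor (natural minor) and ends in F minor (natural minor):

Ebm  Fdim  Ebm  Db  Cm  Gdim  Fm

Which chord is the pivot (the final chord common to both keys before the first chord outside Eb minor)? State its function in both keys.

Db — VII in Eb minor, VI in F minor

Chords diatonic to Eb minor: Ebm, Fdim, Gb, Abm, Bbm, Cb, Db.
Reading the progression, the first chord not in that set is Cm, so the modulation leaves Eb minor there.
The chord immediately before Cm is Db, which is diatonic to both keys: VII in Eb minor and VI in F minor.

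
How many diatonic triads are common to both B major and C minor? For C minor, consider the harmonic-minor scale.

0

Diatonic triads of B major: B (I), C#m (ii), D#m (iii), E (IV), F# (V), G#m (vi), A#dim (vii°).
Diatonic triads of C minor (harmonic minor): Cm (i), Ddim (ii°), Ebaug (III+), Fm (iv), G (V), Ab (VI), Bdim (vii°).
No triad has the same root and quality in both keys.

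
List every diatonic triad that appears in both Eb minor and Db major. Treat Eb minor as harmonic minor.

Triads in Eb minor (harmonic minor): Eb minor (i), F diminished (ii°), Gb augmented (III+), Ab minor (iv), Bb major (V), Cb major (VI), D diminished (vii°).
Triads in Db major: Db major (I), Eb minor (ii), F minor (iii), Gb major (IV), Ab major (V), Bb minor (vi), C diminished (vii°).
Shared triads with their functions: Eb minor (i in Eb minor, ii in Db major).

Ebm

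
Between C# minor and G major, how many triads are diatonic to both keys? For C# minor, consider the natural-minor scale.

Diatonic triads of C# minor (natural minor): C# minor (i), D# diminished (ii°), E major (III), F# minor (iv), G# minor (v), A major (VI), B major (VII).
Diatonic triads of G major: G major (I), A minor (ii), B minor (iii), C major (IV), D major (V), E minor (vi), F# diminished (vii°).
No triad has the same root and quality in both keys.

0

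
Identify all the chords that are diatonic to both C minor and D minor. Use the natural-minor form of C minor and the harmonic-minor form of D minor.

Triads in C minor (natural minor): Cm (i), Ddim (ii°), Eb (III), Fm (iv), Gm (v), Ab (VI), Bb (VII).
Triads in D minor (harmonic minor): Dm (i), Edim (ii°), Faug (III+), Gm (iv), A (V), Bb (VI), C#dim (vii°).
Shared triads with their functions: Gm (v in C minor, iv in D minor); Bb (VII in C minor, VI in D minor).

Gm, Bb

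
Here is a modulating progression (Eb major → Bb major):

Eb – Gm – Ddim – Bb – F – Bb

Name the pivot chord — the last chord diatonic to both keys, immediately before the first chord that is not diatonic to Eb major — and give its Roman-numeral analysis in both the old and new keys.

Chords diatonic to Eb major: Eb, Fm, Gm, Ab, Bb, Cm, Ddim.
Reading the progression, the first chord not in that set is F, so the modulation leaves Eb major there.
The chord immediately before F is Bb, which is diatonic to both keys: V in Eb major and I in Bb major.

Bb — V in Eb major, I in Bb major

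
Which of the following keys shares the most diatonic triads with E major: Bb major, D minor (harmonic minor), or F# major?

F# major

Triads of E major: E (I), F#m (ii), G#m (iii), A (IV), B (V), C#m (vi), D#dim (vii°).
Bb major shares 0: none.
D minor (harmonic minor) shares 1: A.
F# major shares 2: G#m, B.
The most common triads (2) are shared with F# major.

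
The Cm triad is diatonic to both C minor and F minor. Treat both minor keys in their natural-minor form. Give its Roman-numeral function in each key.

i in C minor; v in F minor

The scale of C minor (natural minor) is C D Eb F G Ab Bb; C is degree 1, and the triad built there (C-Eb-G) is minor, so it is i.
The scale of F minor (natural minor) is F G Ab Bb C Db Eb; C is degree 5, and the triad built there (C-Eb-G) is minor, so it is v.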